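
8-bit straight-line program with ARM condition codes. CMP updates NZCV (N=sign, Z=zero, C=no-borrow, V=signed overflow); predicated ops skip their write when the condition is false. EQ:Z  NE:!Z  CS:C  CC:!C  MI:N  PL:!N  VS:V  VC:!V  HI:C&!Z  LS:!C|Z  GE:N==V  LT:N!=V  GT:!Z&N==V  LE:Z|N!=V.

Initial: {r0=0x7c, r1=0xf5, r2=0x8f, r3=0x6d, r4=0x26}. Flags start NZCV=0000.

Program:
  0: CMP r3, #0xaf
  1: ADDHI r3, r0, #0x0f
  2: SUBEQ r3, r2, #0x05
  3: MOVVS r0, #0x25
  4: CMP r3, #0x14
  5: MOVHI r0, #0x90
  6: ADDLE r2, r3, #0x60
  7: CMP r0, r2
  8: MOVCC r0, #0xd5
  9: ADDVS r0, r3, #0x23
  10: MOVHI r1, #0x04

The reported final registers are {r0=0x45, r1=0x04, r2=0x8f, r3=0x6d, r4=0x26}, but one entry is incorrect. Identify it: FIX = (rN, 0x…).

FIX = (r0, 0x90)

[0] flags=1001 → (cmp)
[1] flags=1001 HI?F → skip
[2] flags=1001 EQ?F → skip
[3] flags=1001 VS?T → r0=0x25
[4] flags=0010 → (cmp)
[5] flags=0010 HI?T → r0=0x90
[6] flags=0010 LE?F → skip
[7] flags=0010 → (cmp)
[8] flags=0010 CC?F → skip
[9] flags=0010 VS?F → skip
[10] flags=0010 HI?T → r1=0x04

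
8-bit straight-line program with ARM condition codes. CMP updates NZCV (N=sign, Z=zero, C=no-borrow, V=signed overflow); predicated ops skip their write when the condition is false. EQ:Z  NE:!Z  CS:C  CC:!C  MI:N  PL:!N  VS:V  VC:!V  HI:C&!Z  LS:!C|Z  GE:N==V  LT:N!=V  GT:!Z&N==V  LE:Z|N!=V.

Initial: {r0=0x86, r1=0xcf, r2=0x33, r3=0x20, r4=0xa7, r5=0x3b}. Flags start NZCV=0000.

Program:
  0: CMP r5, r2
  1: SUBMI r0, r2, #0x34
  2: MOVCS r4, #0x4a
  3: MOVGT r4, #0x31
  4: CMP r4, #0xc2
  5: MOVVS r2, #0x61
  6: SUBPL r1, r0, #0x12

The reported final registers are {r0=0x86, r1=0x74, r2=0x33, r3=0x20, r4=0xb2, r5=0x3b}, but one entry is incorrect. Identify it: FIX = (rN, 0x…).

FIX = (r4, 0x31)

[0] flags=0010 → (cmp)
[1] flags=0010 MI?F → skip
[2] flags=0010 CS?T → r4=0x4a
[3] flags=0010 GT?T → r4=0x31
[4] flags=0000 → (cmp)
[5] flags=0000 VS?F → skip
[6] flags=0000 PL?T → r1=0x74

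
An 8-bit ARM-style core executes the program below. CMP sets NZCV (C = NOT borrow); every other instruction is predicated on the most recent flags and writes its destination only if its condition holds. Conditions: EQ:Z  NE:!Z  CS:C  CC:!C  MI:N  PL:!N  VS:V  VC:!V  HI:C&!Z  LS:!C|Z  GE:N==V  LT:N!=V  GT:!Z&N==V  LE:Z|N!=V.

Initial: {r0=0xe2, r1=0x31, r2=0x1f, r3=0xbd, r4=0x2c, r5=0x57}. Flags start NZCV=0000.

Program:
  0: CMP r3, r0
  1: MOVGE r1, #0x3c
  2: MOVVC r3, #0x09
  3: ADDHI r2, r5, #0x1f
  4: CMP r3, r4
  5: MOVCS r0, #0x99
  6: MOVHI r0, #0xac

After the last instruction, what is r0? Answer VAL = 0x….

0: ✓ CMP  NZCV=1000
1: · MOVGE
2: ✓ MOVVC  r3←0x09
3: · ADDHI
4: ✓ CMP  NZCV=1000
5: · MOVCS
6: · MOVHI

VAL = 0xe2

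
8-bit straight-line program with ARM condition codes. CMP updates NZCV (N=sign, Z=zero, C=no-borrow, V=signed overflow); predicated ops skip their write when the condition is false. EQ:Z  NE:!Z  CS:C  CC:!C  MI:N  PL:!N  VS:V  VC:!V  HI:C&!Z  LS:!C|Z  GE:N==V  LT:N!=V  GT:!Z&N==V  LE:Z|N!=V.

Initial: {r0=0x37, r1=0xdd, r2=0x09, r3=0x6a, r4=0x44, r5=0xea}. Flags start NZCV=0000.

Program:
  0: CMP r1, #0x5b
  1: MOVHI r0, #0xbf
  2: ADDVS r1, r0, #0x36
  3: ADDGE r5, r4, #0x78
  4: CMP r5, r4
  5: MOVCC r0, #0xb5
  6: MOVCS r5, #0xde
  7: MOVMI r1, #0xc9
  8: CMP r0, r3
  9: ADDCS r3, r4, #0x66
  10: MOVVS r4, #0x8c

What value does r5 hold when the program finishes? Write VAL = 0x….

0: ✓ CMP  NZCV=1010
1: ✓ MOVHI  r0←0xbf
2: · ADDVS
3: · ADDGE
4: ✓ CMP  NZCV=1010
5: · MOVCC
6: ✓ MOVCS  r5←0xde
7: ✓ MOVMI  r1←0xc9
8: ✓ CMP  NZCV=0011
9: ✓ ADDCS  r3←0xaa
10: ✓ MOVVS  r4←0x8c

VAL = 0xde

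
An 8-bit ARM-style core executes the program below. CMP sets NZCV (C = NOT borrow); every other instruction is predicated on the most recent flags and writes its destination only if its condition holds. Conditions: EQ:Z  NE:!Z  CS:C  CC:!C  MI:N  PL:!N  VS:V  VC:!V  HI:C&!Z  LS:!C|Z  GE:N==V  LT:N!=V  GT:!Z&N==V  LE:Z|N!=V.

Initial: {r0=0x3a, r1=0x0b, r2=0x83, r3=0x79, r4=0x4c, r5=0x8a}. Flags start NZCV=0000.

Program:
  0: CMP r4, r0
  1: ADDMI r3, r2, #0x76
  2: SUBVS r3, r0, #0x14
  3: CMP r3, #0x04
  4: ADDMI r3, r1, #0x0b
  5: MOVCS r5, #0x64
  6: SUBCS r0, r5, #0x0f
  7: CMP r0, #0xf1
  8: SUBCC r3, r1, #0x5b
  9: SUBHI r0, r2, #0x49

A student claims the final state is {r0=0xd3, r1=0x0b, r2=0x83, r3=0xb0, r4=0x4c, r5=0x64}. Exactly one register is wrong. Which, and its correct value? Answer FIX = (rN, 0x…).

FIX = (r0, 0x55)

0: ✓ CMP  NZCV=0010
1: · ADDMI
2: · SUBVS
3: ✓ CMP  NZCV=0010
4: · ADDMI
5: ✓ MOVCS  r5←0x64
6: ✓ SUBCS  r0←0x55
7: ✓ CMP  NZCV=0000
8: ✓ SUBCC  r3←0xb0
9: · SUBHI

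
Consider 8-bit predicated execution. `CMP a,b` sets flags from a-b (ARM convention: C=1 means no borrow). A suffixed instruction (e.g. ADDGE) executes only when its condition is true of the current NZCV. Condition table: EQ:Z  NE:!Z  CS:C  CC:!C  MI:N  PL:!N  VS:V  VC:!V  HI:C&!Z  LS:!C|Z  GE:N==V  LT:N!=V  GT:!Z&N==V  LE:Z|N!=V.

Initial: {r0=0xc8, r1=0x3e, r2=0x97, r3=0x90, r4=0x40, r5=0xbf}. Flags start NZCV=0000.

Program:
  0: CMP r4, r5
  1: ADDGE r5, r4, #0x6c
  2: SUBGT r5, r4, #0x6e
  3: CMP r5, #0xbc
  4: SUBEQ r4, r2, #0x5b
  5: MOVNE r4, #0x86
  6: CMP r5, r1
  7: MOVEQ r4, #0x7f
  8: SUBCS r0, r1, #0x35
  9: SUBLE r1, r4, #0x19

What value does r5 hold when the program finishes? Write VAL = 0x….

VAL = 0xd2

0: ✓ CMP  NZCV=1001
1: ✓ ADDGE  r5←0xac
2: ✓ SUBGT  r5←0xd2
3: ✓ CMP  NZCV=0010
4: · SUBEQ
5: ✓ MOVNE  r4←0x86
6: ✓ CMP  NZCV=1010
7: · MOVEQ
8: ✓ SUBCS  r0←0x09
9: ✓ SUBLE  r1←0x6d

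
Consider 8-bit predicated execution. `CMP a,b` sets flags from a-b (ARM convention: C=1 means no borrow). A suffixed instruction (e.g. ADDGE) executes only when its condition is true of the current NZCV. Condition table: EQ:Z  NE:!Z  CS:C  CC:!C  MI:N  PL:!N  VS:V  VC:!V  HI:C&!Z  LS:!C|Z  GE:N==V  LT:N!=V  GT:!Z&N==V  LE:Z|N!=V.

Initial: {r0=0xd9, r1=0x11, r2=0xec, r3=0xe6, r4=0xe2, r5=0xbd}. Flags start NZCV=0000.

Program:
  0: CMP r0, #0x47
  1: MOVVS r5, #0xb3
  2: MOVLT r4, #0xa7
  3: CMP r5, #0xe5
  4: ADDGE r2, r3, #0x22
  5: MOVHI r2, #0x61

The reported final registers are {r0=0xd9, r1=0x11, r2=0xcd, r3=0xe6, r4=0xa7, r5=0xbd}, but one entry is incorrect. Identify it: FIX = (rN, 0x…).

FIX = (r2, 0xec)

0: ✓ CMP  NZCV=1010
1: · MOVVS
2: ✓ MOVLT  r4←0xa7
3: ✓ CMP  NZCV=1000
4: · ADDGE
5: · MOVHI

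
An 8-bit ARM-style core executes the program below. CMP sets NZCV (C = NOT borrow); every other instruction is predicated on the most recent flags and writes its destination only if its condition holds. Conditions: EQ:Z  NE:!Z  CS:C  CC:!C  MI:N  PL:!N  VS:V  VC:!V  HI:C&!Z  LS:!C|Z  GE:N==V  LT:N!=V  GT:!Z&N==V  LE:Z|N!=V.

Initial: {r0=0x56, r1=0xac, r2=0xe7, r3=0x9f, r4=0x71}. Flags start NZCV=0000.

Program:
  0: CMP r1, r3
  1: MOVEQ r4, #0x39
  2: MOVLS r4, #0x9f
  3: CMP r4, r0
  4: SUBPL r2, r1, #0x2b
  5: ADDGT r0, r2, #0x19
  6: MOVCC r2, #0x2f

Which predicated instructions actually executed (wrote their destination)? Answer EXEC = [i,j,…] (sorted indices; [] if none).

0: ✓ CMP  NZCV=0010
1: · MOVEQ
2: · MOVLS
3: ✓ CMP  NZCV=0010
4: ✓ SUBPL  r2←0x81
5: ✓ ADDGT  r0←0x9a
6: · MOVCC

EXEC = [4,5]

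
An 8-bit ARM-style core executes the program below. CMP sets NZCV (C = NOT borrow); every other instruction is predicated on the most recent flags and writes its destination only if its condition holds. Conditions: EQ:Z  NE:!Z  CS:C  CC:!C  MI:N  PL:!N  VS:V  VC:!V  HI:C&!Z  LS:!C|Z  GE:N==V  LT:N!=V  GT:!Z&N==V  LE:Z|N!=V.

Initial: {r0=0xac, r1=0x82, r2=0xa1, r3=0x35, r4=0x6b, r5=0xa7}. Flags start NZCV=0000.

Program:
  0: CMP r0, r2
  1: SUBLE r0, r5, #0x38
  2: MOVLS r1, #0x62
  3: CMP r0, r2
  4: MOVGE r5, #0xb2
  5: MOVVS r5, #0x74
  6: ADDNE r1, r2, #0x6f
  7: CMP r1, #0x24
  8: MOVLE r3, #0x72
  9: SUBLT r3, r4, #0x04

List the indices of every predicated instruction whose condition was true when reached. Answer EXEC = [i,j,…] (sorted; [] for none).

EXEC = [4,6,8,9]

0: ✓ CMP  NZCV=0010
1: · SUBLE
2: · MOVLS
3: ✓ CMP  NZCV=0010
4: ✓ MOVGE  r5←0xb2
5: · MOVVS
6: ✓ ADDNE  r1←0x10
7: ✓ CMP  NZCV=1000
8: ✓ MOVLE  r3←0x72
9: ✓ SUBLT  r3←0x67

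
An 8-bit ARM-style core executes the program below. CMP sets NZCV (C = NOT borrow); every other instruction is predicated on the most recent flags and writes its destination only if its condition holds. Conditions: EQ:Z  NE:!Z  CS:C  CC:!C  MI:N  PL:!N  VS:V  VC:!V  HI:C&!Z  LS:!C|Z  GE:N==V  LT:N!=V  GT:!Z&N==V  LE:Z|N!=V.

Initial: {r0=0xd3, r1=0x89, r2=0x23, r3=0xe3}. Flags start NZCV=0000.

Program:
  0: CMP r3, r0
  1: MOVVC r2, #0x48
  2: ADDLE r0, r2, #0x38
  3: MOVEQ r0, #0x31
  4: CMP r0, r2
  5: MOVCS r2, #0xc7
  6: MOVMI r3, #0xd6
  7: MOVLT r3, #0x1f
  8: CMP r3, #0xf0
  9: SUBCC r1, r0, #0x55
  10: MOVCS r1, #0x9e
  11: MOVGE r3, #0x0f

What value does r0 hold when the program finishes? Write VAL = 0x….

[0] flags=0010 → (cmp)
[1] flags=0010 VC?T → r2=0x48
[2] flags=0010 LE?F → skip
[3] flags=0010 EQ?F → skip
[4] flags=1010 → (cmp)
[5] flags=1010 CS?T → r2=0xc7
[6] flags=1010 MI?T → r3=0xd6
[7] flags=1010 LT?T → r3=0x1f
[8] flags=0000 → (cmp)
[9] flags=0000 CC?T → r1=0x7e
[10] flags=0000 CS?F → skip
[11] flags=0000 GE?T → r3=0x0f

VAL = 0xd3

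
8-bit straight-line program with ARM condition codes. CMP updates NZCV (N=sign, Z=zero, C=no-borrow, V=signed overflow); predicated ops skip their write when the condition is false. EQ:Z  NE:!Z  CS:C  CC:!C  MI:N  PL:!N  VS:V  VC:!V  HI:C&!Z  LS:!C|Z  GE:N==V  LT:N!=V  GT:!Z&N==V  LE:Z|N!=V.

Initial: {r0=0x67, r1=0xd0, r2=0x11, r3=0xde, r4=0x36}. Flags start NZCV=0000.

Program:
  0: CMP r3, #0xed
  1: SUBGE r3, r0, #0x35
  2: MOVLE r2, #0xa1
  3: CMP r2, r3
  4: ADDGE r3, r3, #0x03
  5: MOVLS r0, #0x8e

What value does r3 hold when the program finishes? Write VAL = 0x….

VAL = 0xde

0: ✓ CMP  NZCV=1000
1: · SUBGE
2: ✓ MOVLE  r2←0xa1
3: ✓ CMP  NZCV=1000
4: · ADDGE
5: ✓ MOVLS  r0←0x8e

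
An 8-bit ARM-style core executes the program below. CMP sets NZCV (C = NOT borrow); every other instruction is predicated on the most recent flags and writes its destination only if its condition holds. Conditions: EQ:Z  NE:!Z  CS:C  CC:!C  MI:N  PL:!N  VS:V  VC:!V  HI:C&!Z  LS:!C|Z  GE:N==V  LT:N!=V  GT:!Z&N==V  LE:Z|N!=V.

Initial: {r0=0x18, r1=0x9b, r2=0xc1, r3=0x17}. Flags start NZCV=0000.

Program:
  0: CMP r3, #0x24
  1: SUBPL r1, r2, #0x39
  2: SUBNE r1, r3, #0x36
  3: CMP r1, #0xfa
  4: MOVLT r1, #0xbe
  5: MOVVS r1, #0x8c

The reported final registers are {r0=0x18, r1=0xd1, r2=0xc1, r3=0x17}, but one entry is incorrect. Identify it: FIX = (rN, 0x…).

FIX = (r1, 0xbe)

0: ✓ CMP  NZCV=1000
1: · SUBPL
2: ✓ SUBNE  r1←0xe1
3: ✓ CMP  NZCV=1000
4: ✓ MOVLT  r1←0xbe
5: · MOVVS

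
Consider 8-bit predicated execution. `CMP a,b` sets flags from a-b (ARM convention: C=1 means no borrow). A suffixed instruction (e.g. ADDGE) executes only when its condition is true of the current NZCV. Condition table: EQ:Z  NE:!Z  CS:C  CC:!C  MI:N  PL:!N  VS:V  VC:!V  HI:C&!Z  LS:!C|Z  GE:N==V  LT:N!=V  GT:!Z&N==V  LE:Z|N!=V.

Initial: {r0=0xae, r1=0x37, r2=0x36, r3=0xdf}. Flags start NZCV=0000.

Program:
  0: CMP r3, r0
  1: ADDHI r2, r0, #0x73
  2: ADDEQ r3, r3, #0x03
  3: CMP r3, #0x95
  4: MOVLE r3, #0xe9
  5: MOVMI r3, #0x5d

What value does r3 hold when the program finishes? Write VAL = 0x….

0: ✓ CMP  NZCV=0010
1: ✓ ADDHI  r2←0x21
2: · ADDEQ
3: ✓ CMP  NZCV=0010
4: · MOVLE
5: · MOVMI

VAL = 0xdf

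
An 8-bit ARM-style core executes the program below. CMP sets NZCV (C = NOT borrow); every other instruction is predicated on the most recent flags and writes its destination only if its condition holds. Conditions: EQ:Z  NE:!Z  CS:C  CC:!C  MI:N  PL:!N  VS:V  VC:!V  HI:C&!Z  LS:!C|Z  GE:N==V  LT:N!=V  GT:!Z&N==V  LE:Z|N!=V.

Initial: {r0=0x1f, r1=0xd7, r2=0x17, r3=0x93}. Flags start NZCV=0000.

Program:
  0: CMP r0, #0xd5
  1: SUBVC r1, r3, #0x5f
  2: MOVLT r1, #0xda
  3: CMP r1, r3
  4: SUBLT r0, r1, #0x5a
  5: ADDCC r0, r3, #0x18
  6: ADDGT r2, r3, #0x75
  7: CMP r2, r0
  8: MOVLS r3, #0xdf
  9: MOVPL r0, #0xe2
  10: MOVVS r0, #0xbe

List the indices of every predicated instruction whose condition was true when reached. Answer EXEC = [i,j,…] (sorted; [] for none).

EXEC = [1,5,6,8,9]

[0] flags=0000 → (cmp)
[1] flags=0000 VC?T → r1=0x34
[2] flags=0000 LT?F → skip
[3] flags=1001 → (cmp)
[4] flags=1001 LT?F → skip
[5] flags=1001 CC?T → r0=0xab
[6] flags=1001 GT?T → r2=0x08
[7] flags=0000 → (cmp)
[8] flags=0000 LS?T → r3=0xdf
[9] flags=0000 PL?T → r0=0xe2
[10] flags=0000 VS?F → skip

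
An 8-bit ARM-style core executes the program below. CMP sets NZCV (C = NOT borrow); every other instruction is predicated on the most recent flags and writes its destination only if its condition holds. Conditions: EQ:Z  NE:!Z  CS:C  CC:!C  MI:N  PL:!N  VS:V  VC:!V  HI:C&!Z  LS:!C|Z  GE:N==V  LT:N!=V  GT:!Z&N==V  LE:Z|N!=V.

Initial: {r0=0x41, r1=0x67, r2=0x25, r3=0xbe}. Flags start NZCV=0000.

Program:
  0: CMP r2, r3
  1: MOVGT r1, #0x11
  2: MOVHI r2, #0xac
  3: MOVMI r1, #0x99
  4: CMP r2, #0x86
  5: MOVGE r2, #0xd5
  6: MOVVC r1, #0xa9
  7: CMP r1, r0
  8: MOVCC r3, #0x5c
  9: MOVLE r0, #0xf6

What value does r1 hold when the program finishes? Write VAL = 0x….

[0] flags=0000 → (cmp)
[1] flags=0000 GT?T → r1=0x11
[2] flags=0000 HI?F → skip
[3] flags=0000 MI?F → skip
[4] flags=1001 → (cmp)
[5] flags=1001 GE?T → r2=0xd5
[6] flags=1001 VC?F → skip
[7] flags=1000 → (cmp)
[8] flags=1000 CC?T → r3=0x5c
[9] flags=1000 LE?T → r0=0xf6

VAL = 0x11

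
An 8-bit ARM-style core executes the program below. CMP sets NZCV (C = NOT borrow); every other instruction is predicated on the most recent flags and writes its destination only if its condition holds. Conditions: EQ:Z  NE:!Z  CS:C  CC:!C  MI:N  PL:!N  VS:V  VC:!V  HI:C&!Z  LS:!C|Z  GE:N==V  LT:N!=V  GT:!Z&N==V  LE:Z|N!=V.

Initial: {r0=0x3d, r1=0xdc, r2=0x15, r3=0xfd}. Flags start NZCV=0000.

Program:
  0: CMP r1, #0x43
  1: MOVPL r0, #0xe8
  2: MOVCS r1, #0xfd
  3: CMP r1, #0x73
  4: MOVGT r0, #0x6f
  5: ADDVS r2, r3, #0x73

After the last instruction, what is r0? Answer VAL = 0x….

0: ✓ CMP  NZCV=1010
1: · MOVPL
2: ✓ MOVCS  r1←0xfd
3: ✓ CMP  NZCV=1010
4: · MOVGT
5: · ADDVS

VAL = 0x3d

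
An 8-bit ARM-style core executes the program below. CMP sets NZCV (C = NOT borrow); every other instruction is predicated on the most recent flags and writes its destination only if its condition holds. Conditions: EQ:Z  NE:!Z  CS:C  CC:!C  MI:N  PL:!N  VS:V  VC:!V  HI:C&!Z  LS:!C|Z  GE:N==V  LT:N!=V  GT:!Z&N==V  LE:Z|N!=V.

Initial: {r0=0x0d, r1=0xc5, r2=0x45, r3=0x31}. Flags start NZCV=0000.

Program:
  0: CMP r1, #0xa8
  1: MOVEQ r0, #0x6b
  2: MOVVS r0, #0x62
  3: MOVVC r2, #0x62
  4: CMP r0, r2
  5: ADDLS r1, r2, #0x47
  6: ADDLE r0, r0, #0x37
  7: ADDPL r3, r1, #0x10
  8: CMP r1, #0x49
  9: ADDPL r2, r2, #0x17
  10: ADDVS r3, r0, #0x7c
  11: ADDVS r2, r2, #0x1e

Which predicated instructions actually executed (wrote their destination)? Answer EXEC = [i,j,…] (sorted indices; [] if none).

0: ✓ CMP  NZCV=0010
1: · MOVEQ
2: · MOVVS
3: ✓ MOVVC  r2←0x62
4: ✓ CMP  NZCV=1000
5: ✓ ADDLS  r1←0xa9
6: ✓ ADDLE  r0←0x44
7: · ADDPL
8: ✓ CMP  NZCV=0011
9: ✓ ADDPL  r2←0x79
10: ✓ ADDVS  r3←0xc0
11: ✓ ADDVS  r2←0x97

EXEC = [3,5,6,9,10,11]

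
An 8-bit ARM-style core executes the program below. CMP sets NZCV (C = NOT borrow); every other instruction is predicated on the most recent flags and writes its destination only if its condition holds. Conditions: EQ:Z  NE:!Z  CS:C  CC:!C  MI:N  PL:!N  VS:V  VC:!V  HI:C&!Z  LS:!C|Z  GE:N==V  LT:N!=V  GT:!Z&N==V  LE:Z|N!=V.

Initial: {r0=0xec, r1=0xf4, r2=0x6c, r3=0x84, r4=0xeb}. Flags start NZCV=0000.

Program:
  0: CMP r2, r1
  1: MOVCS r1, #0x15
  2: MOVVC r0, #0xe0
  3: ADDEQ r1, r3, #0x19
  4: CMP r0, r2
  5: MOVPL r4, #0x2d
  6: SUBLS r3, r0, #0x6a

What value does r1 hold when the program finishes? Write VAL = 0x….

VAL = 0xf4

[0] flags=0000 → (cmp)
[1] flags=0000 CS?F → skip
[2] flags=0000 VC?T → r0=0xe0
[3] flags=0000 EQ?F → skip
[4] flags=0011 → (cmp)
[5] flags=0011 PL?T → r4=0x2d
[6] flags=0011 LS?F → skip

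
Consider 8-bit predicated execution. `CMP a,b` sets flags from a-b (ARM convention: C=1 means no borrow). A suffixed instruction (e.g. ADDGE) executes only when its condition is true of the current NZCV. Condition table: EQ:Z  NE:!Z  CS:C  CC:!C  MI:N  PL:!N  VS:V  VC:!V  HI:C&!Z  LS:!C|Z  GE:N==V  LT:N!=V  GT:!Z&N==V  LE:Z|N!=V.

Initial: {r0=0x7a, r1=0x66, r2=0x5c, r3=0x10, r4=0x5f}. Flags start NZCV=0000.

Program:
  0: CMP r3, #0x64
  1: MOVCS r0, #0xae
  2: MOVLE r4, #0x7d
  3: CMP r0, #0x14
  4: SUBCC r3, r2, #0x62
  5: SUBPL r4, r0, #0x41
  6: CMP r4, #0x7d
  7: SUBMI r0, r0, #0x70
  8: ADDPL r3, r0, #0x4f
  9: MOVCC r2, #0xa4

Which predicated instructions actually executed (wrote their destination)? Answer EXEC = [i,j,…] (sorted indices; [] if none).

[0] flags=1000 → (cmp)
[1] flags=1000 CS?F → skip
[2] flags=1000 LE?T → r4=0x7d
[3] flags=0010 → (cmp)
[4] flags=0010 CC?F → skip
[5] flags=0010 PL?T → r4=0x39
[6] flags=1000 → (cmp)
[7] flags=1000 MI?T → r0=0x0a
[8] flags=1000 PL?F → skip
[9] flags=1000 CC?T → r2=0xa4

EXEC = [2,5,7,9]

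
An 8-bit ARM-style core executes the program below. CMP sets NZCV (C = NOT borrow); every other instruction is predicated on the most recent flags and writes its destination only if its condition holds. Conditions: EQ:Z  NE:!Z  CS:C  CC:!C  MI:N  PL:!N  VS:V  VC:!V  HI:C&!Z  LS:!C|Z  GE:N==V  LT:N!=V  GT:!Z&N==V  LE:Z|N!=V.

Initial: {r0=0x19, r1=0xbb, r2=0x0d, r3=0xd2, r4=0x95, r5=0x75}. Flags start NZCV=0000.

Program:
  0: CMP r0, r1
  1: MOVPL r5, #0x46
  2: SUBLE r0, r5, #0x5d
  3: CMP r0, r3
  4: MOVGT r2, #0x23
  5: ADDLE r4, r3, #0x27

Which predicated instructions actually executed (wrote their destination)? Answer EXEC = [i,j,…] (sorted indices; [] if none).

EXEC = [1,4]

0: ✓ CMP  NZCV=0000
1: ✓ MOVPL  r5←0x46
2: · SUBLE
3: ✓ CMP  NZCV=0000
4: ✓ MOVGT  r2←0x23
5: · ADDLE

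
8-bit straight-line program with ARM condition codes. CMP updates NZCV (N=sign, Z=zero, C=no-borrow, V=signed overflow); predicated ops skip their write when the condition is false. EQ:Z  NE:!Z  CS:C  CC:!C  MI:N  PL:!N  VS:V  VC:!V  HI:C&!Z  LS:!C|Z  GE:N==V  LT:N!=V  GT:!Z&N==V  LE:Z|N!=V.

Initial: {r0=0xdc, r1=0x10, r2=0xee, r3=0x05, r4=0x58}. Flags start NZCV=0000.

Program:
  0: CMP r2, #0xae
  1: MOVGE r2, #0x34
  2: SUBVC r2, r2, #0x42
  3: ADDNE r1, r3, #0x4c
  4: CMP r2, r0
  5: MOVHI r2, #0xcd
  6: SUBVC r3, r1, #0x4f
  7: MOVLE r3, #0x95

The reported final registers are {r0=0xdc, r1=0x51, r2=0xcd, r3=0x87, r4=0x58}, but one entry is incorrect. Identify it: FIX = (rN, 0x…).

[0] flags=0010 → (cmp)
[1] flags=0010 GE?T → r2=0x34
[2] flags=0010 VC?T → r2=0xf2
[3] flags=0010 NE?T → r1=0x51
[4] flags=0010 → (cmp)
[5] flags=0010 HI?T → r2=0xcd
[6] flags=0010 VC?T → r3=0x02
[7] flags=0010 LE?F → skip

FIX = (r3, 0x02)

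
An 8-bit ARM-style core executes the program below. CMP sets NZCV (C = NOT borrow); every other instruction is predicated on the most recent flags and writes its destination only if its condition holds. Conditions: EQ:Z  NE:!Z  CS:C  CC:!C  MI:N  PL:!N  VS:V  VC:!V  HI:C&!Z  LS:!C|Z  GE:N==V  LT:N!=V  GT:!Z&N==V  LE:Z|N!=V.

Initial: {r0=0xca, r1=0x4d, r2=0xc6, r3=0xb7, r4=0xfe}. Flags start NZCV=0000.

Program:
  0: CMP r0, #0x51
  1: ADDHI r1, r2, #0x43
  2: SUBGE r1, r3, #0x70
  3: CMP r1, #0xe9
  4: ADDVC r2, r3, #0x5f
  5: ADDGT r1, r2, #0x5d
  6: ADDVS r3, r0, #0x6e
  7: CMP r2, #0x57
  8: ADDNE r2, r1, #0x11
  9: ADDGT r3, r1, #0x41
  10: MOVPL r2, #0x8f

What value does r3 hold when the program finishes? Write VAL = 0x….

VAL = 0xb7

0: ✓ CMP  NZCV=0011
1: ✓ ADDHI  r1←0x09
2: · SUBGE
3: ✓ CMP  NZCV=0000
4: ✓ ADDVC  r2←0x16
5: ✓ ADDGT  r1←0x73
6: · ADDVS
7: ✓ CMP  NZCV=1000
8: ✓ ADDNE  r2←0x84
9: · ADDGT
10: · MOVPL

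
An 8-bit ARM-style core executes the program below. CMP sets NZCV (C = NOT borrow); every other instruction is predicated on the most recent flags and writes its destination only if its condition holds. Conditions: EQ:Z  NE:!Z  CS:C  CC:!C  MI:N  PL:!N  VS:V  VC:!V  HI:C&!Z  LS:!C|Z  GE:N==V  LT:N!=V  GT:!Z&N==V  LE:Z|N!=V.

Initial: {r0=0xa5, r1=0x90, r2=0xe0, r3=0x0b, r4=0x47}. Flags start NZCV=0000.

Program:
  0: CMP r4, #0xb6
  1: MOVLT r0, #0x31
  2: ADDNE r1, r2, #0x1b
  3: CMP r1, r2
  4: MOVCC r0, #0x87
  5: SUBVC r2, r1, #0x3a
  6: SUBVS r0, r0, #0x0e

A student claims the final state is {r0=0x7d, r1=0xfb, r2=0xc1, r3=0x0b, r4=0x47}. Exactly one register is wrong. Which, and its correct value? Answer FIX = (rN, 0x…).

[0] flags=1001 → (cmp)
[1] flags=1001 LT?F → skip
[2] flags=1001 NE?T → r1=0xfb
[3] flags=0010 → (cmp)
[4] flags=0010 CC?F → skip
[5] flags=0010 VC?T → r2=0xc1
[6] flags=0010 VS?F → skip

FIX = (r0, 0xa5)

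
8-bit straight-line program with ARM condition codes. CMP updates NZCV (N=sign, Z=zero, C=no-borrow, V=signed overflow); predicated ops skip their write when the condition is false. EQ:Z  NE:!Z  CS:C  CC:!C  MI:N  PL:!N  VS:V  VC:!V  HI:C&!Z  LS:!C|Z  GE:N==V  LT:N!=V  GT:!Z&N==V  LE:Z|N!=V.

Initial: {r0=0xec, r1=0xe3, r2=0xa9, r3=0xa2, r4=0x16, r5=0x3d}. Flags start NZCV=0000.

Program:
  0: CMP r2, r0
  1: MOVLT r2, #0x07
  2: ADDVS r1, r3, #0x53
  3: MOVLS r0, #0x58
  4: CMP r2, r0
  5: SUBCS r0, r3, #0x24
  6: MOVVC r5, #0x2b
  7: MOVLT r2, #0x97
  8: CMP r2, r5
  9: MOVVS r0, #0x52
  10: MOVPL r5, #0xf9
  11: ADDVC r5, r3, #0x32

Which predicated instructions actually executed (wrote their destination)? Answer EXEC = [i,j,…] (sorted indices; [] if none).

[0] flags=1000 → (cmp)
[1] flags=1000 LT?T → r2=0x07
[2] flags=1000 VS?F → skip
[3] flags=1000 LS?T → r0=0x58
[4] flags=1000 → (cmp)
[5] flags=1000 CS?F → skip
[6] flags=1000 VC?T → r5=0x2b
[7] flags=1000 LT?T → r2=0x97
[8] flags=0011 → (cmp)
[9] flags=0011 VS?T → r0=0x52
[10] flags=0011 PL?T → r5=0xf9
[11] flags=0011 VC?F → skip

EXEC = [1,3,6,7,9,10]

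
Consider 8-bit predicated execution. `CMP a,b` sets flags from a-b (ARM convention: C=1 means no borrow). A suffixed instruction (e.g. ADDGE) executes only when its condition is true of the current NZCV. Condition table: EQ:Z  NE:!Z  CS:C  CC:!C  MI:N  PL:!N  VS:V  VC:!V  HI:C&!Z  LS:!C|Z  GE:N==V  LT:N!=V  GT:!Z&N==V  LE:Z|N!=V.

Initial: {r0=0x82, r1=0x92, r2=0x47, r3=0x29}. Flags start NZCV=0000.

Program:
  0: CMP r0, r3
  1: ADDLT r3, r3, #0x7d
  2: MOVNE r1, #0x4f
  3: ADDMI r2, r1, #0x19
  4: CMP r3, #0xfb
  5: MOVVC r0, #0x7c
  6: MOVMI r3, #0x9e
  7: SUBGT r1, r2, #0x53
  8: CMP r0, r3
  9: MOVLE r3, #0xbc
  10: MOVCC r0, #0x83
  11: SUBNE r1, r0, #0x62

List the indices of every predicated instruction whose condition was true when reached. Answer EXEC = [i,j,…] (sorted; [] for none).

EXEC = [1,2,5,6,10,11]

0: ✓ CMP  NZCV=0011
1: ✓ ADDLT  r3←0xa6
2: ✓ MOVNE  r1←0x4f
3: · ADDMI
4: ✓ CMP  NZCV=1000
5: ✓ MOVVC  r0←0x7c
6: ✓ MOVMI  r3←0x9e
7: · SUBGT
8: ✓ CMP  NZCV=1001
9: · MOVLE
10: ✓ MOVCC  r0←0x83
11: ✓ SUBNE  r1←0x21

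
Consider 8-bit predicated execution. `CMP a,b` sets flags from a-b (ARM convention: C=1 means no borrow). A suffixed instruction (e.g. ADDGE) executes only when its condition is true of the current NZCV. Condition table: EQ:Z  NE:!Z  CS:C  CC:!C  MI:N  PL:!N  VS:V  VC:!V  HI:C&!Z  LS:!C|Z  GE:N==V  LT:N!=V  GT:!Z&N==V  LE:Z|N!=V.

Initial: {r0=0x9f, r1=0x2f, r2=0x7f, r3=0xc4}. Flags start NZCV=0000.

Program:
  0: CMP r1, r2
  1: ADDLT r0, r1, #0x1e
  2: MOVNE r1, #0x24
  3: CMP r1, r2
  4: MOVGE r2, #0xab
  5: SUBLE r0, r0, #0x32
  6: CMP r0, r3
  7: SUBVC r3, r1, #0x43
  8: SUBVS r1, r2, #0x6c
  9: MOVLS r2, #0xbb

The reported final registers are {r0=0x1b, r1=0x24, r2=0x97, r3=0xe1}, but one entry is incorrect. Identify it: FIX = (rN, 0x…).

[0] flags=1000 → (cmp)
[1] flags=1000 LT?T → r0=0x4d
[2] flags=1000 NE?T → r1=0x24
[3] flags=1000 → (cmp)
[4] flags=1000 GE?F → skip
[5] flags=1000 LE?T → r0=0x1b
[6] flags=0000 → (cmp)
[7] flags=0000 VC?T → r3=0xe1
[8] flags=0000 VS?F → skip
[9] flags=0000 LS?T → r2=0xbb

FIX = (r2, 0xbb)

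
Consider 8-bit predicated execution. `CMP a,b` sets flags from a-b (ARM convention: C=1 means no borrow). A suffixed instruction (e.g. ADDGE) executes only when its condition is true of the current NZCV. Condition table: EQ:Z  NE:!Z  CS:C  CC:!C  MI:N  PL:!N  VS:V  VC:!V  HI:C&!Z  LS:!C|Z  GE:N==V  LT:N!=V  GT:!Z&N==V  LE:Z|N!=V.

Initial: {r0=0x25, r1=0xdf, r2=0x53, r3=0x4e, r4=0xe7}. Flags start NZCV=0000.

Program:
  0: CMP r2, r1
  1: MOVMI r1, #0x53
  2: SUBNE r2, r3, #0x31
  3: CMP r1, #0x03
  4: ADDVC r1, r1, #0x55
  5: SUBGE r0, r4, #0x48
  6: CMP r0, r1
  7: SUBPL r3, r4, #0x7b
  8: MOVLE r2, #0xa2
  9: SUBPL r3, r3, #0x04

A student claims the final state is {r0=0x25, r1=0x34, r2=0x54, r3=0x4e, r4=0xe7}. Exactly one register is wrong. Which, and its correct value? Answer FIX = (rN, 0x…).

[0] flags=0000 → (cmp)
[1] flags=0000 MI?F → skip
[2] flags=0000 NE?T → r2=0x1d
[3] flags=1010 → (cmp)
[4] flags=1010 VC?T → r1=0x34
[5] flags=1010 GE?F → skip
[6] flags=1000 → (cmp)
[7] flags=1000 PL?F → skip
[8] flags=1000 LE?T → r2=0xa2
[9] flags=1000 PL?F → skip

FIX = (r2, 0xa2)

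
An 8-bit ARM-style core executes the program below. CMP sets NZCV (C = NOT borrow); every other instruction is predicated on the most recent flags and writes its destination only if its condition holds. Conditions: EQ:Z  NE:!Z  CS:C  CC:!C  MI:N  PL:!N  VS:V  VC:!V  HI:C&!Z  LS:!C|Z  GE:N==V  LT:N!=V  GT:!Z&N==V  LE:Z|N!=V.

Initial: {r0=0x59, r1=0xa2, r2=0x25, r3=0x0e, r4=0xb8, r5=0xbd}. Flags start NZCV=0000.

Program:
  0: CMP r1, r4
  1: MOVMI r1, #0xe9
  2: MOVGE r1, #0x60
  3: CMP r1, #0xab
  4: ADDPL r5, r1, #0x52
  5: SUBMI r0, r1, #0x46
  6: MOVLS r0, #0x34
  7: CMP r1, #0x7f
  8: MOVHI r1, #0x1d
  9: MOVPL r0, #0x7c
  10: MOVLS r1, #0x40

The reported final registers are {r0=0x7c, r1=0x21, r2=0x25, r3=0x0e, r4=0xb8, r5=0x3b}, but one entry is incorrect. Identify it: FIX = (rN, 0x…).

FIX = (r1, 0x1d)

[0] flags=1000 → (cmp)
[1] flags=1000 MI?T → r1=0xe9
[2] flags=1000 GE?F → skip
[3] flags=0010 → (cmp)
[4] flags=0010 PL?T → r5=0x3b
[5] flags=0010 MI?F → skip
[6] flags=0010 LS?F → skip
[7] flags=0011 → (cmp)
[8] flags=0011 HI?T → r1=0x1d
[9] flags=0011 PL?T → r0=0x7c
[10] flags=0011 LS?F → skip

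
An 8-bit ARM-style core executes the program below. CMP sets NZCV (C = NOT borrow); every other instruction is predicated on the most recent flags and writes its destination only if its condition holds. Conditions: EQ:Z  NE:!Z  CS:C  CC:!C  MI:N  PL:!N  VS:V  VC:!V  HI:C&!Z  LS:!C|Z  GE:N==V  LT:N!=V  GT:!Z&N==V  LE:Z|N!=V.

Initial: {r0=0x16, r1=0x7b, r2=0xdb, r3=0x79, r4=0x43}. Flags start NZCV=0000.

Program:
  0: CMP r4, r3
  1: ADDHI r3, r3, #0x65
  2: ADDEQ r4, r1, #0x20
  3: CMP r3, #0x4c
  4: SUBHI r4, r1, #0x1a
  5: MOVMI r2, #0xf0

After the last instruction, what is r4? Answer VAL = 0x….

VAL = 0x61

0: ✓ CMP  NZCV=1000
1: · ADDHI
2: · ADDEQ
3: ✓ CMP  NZCV=0010
4: ✓ SUBHI  r4←0x61
5: · MOVMI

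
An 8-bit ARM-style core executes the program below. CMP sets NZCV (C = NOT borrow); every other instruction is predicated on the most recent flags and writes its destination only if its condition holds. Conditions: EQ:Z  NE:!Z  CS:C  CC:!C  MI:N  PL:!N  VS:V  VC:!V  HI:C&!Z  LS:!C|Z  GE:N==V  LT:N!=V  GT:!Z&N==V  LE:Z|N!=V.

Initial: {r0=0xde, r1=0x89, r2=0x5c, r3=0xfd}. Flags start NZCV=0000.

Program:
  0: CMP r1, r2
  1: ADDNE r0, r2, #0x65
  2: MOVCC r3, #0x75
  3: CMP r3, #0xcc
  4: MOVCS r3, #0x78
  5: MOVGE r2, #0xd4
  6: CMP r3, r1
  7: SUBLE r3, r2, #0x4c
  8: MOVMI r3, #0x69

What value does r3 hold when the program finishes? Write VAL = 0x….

VAL = 0x69

[0] flags=0011 → (cmp)
[1] flags=0011 NE?T → r0=0xc1
[2] flags=0011 CC?F → skip
[3] flags=0010 → (cmp)
[4] flags=0010 CS?T → r3=0x78
[5] flags=0010 GE?T → r2=0xd4
[6] flags=1001 → (cmp)
[7] flags=1001 LE?F → skip
[8] flags=1001 MI?T → r3=0x69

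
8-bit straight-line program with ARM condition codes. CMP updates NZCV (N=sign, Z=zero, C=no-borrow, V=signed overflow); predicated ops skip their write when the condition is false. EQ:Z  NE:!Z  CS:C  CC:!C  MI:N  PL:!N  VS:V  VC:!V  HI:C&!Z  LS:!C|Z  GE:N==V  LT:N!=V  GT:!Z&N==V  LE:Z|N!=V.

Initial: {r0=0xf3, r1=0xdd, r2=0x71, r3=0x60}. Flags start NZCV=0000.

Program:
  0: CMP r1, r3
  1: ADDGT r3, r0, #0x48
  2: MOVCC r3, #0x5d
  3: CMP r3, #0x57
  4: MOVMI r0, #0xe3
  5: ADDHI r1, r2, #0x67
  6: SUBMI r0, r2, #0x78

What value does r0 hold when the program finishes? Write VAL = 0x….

[0] flags=0011 → (cmp)
[1] flags=0011 GT?F → skip
[2] flags=0011 CC?F → skip
[3] flags=0010 → (cmp)
[4] flags=0010 MI?F → skip
[5] flags=0010 HI?T → r1=0xd8
[6] flags=0010 MI?F → skip

VAL = 0xf3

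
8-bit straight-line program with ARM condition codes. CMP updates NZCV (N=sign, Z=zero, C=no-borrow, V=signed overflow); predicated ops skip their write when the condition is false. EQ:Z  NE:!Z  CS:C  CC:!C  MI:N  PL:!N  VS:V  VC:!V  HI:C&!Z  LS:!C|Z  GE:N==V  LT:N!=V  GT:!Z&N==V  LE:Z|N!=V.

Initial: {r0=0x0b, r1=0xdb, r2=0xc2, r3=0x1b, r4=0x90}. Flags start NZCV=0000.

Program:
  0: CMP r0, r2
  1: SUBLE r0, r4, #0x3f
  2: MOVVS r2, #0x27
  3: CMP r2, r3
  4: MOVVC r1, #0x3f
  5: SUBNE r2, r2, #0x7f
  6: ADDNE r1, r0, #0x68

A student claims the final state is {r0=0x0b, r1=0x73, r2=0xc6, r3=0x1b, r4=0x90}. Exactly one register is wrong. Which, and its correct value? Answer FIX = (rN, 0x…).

[0] flags=0000 → (cmp)
[1] flags=0000 LE?F → skip
[2] flags=0000 VS?F → skip
[3] flags=1010 → (cmp)
[4] flags=1010 VC?T → r1=0x3f
[5] flags=1010 NE?T → r2=0x43
[6] flags=1010 NE?T → r1=0x73

FIX = (r2, 0x43)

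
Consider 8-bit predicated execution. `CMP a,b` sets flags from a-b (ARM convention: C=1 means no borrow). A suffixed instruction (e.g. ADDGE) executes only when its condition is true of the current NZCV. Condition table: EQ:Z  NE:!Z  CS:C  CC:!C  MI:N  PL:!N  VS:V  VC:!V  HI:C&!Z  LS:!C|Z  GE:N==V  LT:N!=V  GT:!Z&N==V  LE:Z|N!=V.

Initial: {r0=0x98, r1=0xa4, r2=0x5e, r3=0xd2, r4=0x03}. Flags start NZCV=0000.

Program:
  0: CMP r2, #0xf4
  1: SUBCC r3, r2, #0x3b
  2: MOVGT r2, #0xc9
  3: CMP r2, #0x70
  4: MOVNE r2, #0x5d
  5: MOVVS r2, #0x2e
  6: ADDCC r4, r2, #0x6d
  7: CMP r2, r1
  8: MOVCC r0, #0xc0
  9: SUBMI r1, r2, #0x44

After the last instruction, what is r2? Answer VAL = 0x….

[0] flags=0000 → (cmp)
[1] flags=0000 CC?T → r3=0x23
[2] flags=0000 GT?T → r2=0xc9
[3] flags=0011 → (cmp)
[4] flags=0011 NE?T → r2=0x5d
[5] flags=0011 VS?T → r2=0x2e
[6] flags=0011 CC?F → skip
[7] flags=1001 → (cmp)
[8] flags=1001 CC?T → r0=0xc0
[9] flags=1001 MI?T → r1=0xea

VAL = 0x2e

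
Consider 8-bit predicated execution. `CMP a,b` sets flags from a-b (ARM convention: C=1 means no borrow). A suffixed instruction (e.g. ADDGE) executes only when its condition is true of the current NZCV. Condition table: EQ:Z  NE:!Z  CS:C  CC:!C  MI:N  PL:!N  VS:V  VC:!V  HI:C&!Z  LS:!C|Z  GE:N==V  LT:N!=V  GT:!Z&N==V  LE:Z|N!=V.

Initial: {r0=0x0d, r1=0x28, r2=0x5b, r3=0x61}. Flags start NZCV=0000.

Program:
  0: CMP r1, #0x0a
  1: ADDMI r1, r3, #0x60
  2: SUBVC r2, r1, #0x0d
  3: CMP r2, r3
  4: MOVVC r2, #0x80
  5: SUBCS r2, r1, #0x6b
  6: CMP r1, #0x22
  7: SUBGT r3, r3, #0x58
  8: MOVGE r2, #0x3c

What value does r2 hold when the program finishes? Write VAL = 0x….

VAL = 0x3c

0: ✓ CMP  NZCV=0010
1: · ADDMI
2: ✓ SUBVC  r2←0x1b
3: ✓ CMP  NZCV=1000
4: ✓ MOVVC  r2←0x80
5: · SUBCS
6: ✓ CMP  NZCV=0010
7: ✓ SUBGT  r3←0x09
8: ✓ MOVGE  r2←0x3c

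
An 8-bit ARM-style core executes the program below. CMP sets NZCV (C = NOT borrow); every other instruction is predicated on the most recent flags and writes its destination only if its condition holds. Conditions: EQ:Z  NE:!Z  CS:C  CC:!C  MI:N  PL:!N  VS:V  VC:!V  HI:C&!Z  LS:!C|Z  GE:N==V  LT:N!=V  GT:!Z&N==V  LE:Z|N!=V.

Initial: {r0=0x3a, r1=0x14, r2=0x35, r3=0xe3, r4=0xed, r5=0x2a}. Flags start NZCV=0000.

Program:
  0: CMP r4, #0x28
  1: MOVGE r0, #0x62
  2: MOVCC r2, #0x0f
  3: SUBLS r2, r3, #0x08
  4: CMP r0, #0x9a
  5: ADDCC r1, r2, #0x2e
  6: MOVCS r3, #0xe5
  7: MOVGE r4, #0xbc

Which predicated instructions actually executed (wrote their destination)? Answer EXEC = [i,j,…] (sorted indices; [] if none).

EXEC = [5,7]

0: ✓ CMP  NZCV=1010
1: · MOVGE
2: · MOVCC
3: · SUBLS
4: ✓ CMP  NZCV=1001
5: ✓ ADDCC  r1←0x63
6: · MOVCS
7: ✓ MOVGE  r4←0xbc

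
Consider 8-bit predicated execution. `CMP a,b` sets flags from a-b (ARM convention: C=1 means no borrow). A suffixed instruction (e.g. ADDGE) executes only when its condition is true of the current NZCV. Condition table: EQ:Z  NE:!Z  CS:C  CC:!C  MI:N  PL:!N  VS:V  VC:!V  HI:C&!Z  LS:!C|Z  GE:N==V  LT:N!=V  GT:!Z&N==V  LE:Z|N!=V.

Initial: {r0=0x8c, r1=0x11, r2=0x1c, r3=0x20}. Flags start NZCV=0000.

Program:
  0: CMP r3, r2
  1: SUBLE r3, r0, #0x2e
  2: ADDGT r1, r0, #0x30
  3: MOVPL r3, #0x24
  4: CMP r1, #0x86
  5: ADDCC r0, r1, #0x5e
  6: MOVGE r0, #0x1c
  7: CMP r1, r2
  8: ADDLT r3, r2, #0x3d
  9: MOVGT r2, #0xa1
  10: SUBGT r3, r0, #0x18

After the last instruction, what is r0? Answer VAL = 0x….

VAL = 0x1c

0: ✓ CMP  NZCV=0010
1: · SUBLE
2: ✓ ADDGT  r1←0xbc
3: ✓ MOVPL  r3←0x24
4: ✓ CMP  NZCV=0010
5: · ADDCC
6: ✓ MOVGE  r0←0x1c
7: ✓ CMP  NZCV=1010
8: ✓ ADDLT  r3←0x59
9: · MOVGT
10: · SUBGT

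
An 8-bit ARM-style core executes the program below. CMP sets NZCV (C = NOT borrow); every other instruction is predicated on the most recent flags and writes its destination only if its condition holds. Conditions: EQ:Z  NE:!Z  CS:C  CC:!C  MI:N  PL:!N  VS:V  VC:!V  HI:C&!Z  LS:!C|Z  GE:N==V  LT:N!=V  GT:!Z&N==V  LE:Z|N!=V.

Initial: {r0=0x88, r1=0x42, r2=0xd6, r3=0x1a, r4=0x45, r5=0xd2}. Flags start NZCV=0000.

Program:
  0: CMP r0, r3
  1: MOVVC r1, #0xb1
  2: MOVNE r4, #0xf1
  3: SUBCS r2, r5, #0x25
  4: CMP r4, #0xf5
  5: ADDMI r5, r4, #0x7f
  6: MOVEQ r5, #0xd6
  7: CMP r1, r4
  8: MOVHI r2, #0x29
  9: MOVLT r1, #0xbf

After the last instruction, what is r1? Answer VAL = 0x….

VAL = 0x42

[0] flags=0011 → (cmp)
[1] flags=0011 VC?F → skip
[2] flags=0011 NE?T → r4=0xf1
[3] flags=0011 CS?T → r2=0xad
[4] flags=1000 → (cmp)
[5] flags=1000 MI?T → r5=0x70
[6] flags=1000 EQ?F → skip
[7] flags=0000 → (cmp)
[8] flags=0000 HI?F → skip
[9] flags=0000 LT?F → skip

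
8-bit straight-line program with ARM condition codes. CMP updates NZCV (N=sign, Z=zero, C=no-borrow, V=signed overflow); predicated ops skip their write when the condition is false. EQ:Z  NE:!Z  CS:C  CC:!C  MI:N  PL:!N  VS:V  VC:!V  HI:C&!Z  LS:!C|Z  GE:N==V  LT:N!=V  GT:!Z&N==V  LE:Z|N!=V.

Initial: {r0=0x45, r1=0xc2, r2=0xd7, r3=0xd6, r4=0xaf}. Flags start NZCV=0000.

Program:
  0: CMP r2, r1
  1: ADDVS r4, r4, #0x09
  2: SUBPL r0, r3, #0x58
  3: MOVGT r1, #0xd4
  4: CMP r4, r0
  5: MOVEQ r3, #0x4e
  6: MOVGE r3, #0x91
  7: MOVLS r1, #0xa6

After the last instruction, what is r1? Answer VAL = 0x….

VAL = 0xd4

[0] flags=0010 → (cmp)
[1] flags=0010 VS?F → skip
[2] flags=0010 PL?T → r0=0x7e
[3] flags=0010 GT?T → r1=0xd4
[4] flags=0011 → (cmp)
[5] flags=0011 EQ?F → skip
[6] flags=0011 GE?F → skip
[7] flags=0011 LS?F → skip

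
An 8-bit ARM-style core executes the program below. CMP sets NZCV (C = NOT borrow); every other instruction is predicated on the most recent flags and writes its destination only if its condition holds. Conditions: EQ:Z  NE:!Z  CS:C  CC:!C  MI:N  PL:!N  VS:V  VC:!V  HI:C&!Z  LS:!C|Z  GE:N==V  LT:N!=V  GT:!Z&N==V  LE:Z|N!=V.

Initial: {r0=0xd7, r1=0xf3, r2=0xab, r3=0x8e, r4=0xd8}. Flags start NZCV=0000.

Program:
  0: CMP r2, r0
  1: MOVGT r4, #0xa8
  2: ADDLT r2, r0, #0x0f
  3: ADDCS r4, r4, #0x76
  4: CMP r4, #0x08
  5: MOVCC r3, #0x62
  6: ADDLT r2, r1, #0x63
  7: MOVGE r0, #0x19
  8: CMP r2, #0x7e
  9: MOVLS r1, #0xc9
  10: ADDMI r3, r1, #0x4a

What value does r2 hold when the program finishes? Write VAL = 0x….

VAL = 0x56

[0] flags=1000 → (cmp)
[1] flags=1000 GT?F → skip
[2] flags=1000 LT?T → r2=0xe6
[3] flags=1000 CS?F → skip
[4] flags=1010 → (cmp)
[5] flags=1010 CC?F → skip
[6] flags=1010 LT?T → r2=0x56
[7] flags=1010 GE?F → skip
[8] flags=1000 → (cmp)
[9] flags=1000 LS?T → r1=0xc9
[10] flags=1000 MI?T → r3=0x13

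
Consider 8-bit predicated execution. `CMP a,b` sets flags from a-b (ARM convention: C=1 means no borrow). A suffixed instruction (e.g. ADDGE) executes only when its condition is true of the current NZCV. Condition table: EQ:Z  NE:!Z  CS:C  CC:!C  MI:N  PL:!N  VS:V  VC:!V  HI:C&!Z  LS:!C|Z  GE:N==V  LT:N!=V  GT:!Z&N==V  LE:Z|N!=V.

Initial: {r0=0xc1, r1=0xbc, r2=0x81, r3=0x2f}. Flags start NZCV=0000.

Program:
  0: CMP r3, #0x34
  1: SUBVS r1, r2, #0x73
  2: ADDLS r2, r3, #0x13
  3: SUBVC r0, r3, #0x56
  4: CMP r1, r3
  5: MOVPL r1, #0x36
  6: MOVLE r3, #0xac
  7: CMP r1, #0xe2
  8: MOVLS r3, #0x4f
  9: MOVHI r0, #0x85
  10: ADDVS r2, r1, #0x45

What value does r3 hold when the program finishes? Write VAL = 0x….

VAL = 0x4f

[0] flags=1000 → (cmp)
[1] flags=1000 VS?F → skip
[2] flags=1000 LS?T → r2=0x42
[3] flags=1000 VC?T → r0=0xd9
[4] flags=1010 → (cmp)
[5] flags=1010 PL?F → skip
[6] flags=1010 LE?T → r3=0xac
[7] flags=1000 → (cmp)
[8] flags=1000 LS?T → r3=0x4f
[9] flags=1000 HI?F → skip
[10] flags=1000 VS?F → skip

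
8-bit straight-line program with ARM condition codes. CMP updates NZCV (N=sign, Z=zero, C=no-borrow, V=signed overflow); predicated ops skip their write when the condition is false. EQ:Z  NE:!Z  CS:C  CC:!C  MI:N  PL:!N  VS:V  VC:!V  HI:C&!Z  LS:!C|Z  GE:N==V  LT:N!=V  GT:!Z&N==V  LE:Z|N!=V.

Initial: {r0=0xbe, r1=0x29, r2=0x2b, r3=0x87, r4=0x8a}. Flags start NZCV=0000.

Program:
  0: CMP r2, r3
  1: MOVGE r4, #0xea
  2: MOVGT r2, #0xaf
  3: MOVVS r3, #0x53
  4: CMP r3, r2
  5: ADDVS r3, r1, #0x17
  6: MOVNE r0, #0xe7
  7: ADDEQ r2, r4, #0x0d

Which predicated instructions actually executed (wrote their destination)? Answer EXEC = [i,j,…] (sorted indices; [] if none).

[0] flags=1001 → (cmp)
[1] flags=1001 GE?T → r4=0xea
[2] flags=1001 GT?T → r2=0xaf
[3] flags=1001 VS?T → r3=0x53
[4] flags=1001 → (cmp)
[5] flags=1001 VS?T → r3=0x40
[6] flags=1001 NE?T → r0=0xe7
[7] flags=1001 EQ?F → skip

EXEC = [1,2,3,5,6]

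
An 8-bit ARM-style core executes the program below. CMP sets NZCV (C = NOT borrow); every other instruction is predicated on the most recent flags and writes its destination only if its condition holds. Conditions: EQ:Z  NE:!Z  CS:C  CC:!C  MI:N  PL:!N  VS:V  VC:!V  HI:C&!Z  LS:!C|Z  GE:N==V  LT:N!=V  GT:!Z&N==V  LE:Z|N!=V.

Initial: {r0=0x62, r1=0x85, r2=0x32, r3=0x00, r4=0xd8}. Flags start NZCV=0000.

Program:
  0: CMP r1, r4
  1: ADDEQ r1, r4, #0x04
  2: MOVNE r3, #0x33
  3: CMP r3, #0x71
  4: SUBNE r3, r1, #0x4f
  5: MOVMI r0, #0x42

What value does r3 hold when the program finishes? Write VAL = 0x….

VAL = 0x36

[0] flags=1000 → (cmp)
[1] flags=1000 EQ?F → skip
[2] flags=1000 NE?T → r3=0x33
[3] flags=1000 → (cmp)
[4] flags=1000 NE?T → r3=0x36
[5] flags=1000 MI?T → r0=0x42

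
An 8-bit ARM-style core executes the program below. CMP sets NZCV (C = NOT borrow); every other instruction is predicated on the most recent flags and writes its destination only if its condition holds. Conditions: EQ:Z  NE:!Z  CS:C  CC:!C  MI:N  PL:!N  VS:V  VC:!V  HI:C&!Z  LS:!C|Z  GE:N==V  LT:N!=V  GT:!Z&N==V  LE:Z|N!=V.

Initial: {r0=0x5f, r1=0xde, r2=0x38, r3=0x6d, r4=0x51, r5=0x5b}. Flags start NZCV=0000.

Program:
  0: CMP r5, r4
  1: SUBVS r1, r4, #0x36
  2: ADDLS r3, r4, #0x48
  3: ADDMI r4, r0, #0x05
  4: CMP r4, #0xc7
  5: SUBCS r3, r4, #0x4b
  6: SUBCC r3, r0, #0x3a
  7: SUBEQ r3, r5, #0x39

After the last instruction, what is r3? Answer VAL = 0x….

VAL = 0x25

0: ✓ CMP  NZCV=0010
1: · SUBVS
2: · ADDLS
3: · ADDMI
4: ✓ CMP  NZCV=1001
5: · SUBCS
6: ✓ SUBCC  r3←0x25
7: · SUBEQ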